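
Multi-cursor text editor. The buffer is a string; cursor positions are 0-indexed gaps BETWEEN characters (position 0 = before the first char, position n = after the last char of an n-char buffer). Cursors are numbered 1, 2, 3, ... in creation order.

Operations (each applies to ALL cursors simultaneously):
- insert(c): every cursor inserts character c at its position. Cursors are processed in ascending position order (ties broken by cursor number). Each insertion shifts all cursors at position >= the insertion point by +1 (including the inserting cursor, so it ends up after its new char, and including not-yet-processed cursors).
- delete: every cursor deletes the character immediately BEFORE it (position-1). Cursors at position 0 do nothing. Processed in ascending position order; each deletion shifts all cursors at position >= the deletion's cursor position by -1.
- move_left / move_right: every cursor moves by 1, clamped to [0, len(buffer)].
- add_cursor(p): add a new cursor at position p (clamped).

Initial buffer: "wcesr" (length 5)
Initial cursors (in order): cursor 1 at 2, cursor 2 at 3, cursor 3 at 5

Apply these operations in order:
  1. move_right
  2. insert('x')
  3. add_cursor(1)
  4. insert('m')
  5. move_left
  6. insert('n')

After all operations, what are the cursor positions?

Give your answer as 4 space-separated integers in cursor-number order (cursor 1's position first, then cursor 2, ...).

Answer: 7 11 15 2

Derivation:
After op 1 (move_right): buffer="wcesr" (len 5), cursors c1@3 c2@4 c3@5, authorship .....
After op 2 (insert('x')): buffer="wcexsxrx" (len 8), cursors c1@4 c2@6 c3@8, authorship ...1.2.3
After op 3 (add_cursor(1)): buffer="wcexsxrx" (len 8), cursors c4@1 c1@4 c2@6 c3@8, authorship ...1.2.3
After op 4 (insert('m')): buffer="wmcexmsxmrxm" (len 12), cursors c4@2 c1@6 c2@9 c3@12, authorship .4..11.22.33
After op 5 (move_left): buffer="wmcexmsxmrxm" (len 12), cursors c4@1 c1@5 c2@8 c3@11, authorship .4..11.22.33
After op 6 (insert('n')): buffer="wnmcexnmsxnmrxnm" (len 16), cursors c4@2 c1@7 c2@11 c3@15, authorship .44..111.222.333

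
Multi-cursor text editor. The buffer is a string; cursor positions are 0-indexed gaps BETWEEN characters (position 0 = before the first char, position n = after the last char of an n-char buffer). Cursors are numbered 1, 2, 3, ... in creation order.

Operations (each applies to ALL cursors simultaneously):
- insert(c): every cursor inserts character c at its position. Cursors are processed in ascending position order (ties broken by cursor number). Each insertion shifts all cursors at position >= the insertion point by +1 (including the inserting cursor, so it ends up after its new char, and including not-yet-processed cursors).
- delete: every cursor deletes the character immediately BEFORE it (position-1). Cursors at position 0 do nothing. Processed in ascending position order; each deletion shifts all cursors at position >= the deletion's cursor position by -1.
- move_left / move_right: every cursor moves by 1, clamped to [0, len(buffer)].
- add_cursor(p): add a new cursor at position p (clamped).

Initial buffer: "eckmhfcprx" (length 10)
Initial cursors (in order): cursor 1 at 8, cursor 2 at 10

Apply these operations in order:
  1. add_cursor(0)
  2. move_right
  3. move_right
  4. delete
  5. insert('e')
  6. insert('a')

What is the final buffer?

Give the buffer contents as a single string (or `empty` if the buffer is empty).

After op 1 (add_cursor(0)): buffer="eckmhfcprx" (len 10), cursors c3@0 c1@8 c2@10, authorship ..........
After op 2 (move_right): buffer="eckmhfcprx" (len 10), cursors c3@1 c1@9 c2@10, authorship ..........
After op 3 (move_right): buffer="eckmhfcprx" (len 10), cursors c3@2 c1@10 c2@10, authorship ..........
After op 4 (delete): buffer="ekmhfcp" (len 7), cursors c3@1 c1@7 c2@7, authorship .......
After op 5 (insert('e')): buffer="eekmhfcpee" (len 10), cursors c3@2 c1@10 c2@10, authorship .3......12
After op 6 (insert('a')): buffer="eeakmhfcpeeaa" (len 13), cursors c3@3 c1@13 c2@13, authorship .33......1212

Answer: eeakmhfcpeeaa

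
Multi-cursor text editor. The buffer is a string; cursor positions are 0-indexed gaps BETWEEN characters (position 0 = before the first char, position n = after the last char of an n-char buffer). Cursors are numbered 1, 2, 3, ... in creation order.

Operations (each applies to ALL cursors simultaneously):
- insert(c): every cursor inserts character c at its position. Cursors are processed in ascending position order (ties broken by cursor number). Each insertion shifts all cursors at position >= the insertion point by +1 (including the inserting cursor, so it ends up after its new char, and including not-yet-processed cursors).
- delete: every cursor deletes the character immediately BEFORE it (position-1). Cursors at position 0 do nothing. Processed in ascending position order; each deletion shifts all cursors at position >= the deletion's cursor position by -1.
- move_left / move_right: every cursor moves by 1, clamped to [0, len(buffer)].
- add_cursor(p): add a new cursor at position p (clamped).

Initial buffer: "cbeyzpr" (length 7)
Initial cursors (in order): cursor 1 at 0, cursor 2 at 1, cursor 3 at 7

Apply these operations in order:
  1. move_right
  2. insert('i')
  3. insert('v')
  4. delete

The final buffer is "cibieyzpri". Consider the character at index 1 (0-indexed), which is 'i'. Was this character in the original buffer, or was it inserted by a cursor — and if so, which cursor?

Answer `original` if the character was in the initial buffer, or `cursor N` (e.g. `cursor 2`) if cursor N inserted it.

Answer: cursor 1

Derivation:
After op 1 (move_right): buffer="cbeyzpr" (len 7), cursors c1@1 c2@2 c3@7, authorship .......
After op 2 (insert('i')): buffer="cibieyzpri" (len 10), cursors c1@2 c2@4 c3@10, authorship .1.2.....3
After op 3 (insert('v')): buffer="civbiveyzpriv" (len 13), cursors c1@3 c2@6 c3@13, authorship .11.22.....33
After op 4 (delete): buffer="cibieyzpri" (len 10), cursors c1@2 c2@4 c3@10, authorship .1.2.....3
Authorship (.=original, N=cursor N): . 1 . 2 . . . . . 3
Index 1: author = 1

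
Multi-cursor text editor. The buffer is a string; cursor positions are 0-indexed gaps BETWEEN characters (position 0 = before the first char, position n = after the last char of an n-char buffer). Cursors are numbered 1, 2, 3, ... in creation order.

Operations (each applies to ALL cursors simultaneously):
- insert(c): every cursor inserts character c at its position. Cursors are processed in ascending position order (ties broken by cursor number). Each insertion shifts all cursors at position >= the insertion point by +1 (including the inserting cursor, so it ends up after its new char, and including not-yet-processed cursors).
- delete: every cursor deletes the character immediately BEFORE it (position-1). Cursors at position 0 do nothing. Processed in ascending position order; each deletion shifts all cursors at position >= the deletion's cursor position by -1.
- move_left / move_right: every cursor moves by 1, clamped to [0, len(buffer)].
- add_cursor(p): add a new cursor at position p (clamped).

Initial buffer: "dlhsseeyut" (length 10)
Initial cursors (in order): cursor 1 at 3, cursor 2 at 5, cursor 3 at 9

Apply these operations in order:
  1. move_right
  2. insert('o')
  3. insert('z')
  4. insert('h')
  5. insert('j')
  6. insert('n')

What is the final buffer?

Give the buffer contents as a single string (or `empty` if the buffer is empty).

After op 1 (move_right): buffer="dlhsseeyut" (len 10), cursors c1@4 c2@6 c3@10, authorship ..........
After op 2 (insert('o')): buffer="dlhsoseoeyuto" (len 13), cursors c1@5 c2@8 c3@13, authorship ....1..2....3
After op 3 (insert('z')): buffer="dlhsozseozeyutoz" (len 16), cursors c1@6 c2@10 c3@16, authorship ....11..22....33
After op 4 (insert('h')): buffer="dlhsozhseozheyutozh" (len 19), cursors c1@7 c2@12 c3@19, authorship ....111..222....333
After op 5 (insert('j')): buffer="dlhsozhjseozhjeyutozhj" (len 22), cursors c1@8 c2@14 c3@22, authorship ....1111..2222....3333
After op 6 (insert('n')): buffer="dlhsozhjnseozhjneyutozhjn" (len 25), cursors c1@9 c2@16 c3@25, authorship ....11111..22222....33333

Answer: dlhsozhjnseozhjneyutozhjn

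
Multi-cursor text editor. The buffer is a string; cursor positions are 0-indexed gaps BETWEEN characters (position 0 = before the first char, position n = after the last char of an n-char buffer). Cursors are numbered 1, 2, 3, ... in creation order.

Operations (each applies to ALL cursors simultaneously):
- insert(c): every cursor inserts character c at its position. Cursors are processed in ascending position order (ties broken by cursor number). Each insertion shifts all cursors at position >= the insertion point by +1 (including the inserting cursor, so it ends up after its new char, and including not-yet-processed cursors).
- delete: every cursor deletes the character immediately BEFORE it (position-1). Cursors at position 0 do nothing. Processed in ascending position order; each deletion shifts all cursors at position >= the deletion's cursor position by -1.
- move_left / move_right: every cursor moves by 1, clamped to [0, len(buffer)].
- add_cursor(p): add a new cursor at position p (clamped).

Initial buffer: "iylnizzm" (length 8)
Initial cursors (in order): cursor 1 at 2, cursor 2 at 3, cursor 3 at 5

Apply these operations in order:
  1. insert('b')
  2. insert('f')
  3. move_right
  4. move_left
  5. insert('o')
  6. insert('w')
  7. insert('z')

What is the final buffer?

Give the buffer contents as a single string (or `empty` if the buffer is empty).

After op 1 (insert('b')): buffer="iyblbnibzzm" (len 11), cursors c1@3 c2@5 c3@8, authorship ..1.2..3...
After op 2 (insert('f')): buffer="iybflbfnibfzzm" (len 14), cursors c1@4 c2@7 c3@11, authorship ..11.22..33...
After op 3 (move_right): buffer="iybflbfnibfzzm" (len 14), cursors c1@5 c2@8 c3@12, authorship ..11.22..33...
After op 4 (move_left): buffer="iybflbfnibfzzm" (len 14), cursors c1@4 c2@7 c3@11, authorship ..11.22..33...
After op 5 (insert('o')): buffer="iybfolbfonibfozzm" (len 17), cursors c1@5 c2@9 c3@14, authorship ..111.222..333...
After op 6 (insert('w')): buffer="iybfowlbfownibfowzzm" (len 20), cursors c1@6 c2@11 c3@17, authorship ..1111.2222..3333...
After op 7 (insert('z')): buffer="iybfowzlbfowznibfowzzzm" (len 23), cursors c1@7 c2@13 c3@20, authorship ..11111.22222..33333...

Answer: iybfowzlbfowznibfowzzzm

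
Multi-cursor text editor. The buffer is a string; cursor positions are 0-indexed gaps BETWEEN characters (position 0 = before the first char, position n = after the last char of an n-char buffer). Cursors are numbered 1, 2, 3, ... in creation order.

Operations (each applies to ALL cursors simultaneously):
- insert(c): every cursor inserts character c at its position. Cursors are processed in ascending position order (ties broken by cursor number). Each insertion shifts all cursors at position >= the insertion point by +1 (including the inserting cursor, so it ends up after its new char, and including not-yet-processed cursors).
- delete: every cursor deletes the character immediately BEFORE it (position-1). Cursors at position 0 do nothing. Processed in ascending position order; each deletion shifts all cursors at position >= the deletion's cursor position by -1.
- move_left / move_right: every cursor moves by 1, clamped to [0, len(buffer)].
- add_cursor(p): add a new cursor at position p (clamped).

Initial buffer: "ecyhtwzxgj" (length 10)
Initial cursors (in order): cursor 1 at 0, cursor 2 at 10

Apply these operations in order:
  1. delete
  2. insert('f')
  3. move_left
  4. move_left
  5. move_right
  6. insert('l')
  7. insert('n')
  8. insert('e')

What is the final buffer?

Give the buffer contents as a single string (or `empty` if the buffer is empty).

Answer: flneecyhtwzxglnef

Derivation:
After op 1 (delete): buffer="ecyhtwzxg" (len 9), cursors c1@0 c2@9, authorship .........
After op 2 (insert('f')): buffer="fecyhtwzxgf" (len 11), cursors c1@1 c2@11, authorship 1.........2
After op 3 (move_left): buffer="fecyhtwzxgf" (len 11), cursors c1@0 c2@10, authorship 1.........2
After op 4 (move_left): buffer="fecyhtwzxgf" (len 11), cursors c1@0 c2@9, authorship 1.........2
After op 5 (move_right): buffer="fecyhtwzxgf" (len 11), cursors c1@1 c2@10, authorship 1.........2
After op 6 (insert('l')): buffer="flecyhtwzxglf" (len 13), cursors c1@2 c2@12, authorship 11.........22
After op 7 (insert('n')): buffer="flnecyhtwzxglnf" (len 15), cursors c1@3 c2@14, authorship 111.........222
After op 8 (insert('e')): buffer="flneecyhtwzxglnef" (len 17), cursors c1@4 c2@16, authorship 1111.........2222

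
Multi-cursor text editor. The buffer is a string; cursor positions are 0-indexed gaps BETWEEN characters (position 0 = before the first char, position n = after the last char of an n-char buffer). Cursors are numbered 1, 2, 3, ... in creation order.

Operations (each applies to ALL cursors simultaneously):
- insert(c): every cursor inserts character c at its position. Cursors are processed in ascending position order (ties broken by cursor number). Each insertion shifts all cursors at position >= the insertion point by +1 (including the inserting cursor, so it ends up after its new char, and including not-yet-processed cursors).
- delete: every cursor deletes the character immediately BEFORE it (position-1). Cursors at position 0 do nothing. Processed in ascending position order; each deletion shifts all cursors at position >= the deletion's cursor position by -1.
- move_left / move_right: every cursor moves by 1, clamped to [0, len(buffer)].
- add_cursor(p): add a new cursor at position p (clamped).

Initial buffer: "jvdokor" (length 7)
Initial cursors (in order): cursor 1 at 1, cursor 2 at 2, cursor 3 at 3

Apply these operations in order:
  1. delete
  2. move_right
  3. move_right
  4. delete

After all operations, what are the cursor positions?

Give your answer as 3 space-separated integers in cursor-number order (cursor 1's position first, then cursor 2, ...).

After op 1 (delete): buffer="okor" (len 4), cursors c1@0 c2@0 c3@0, authorship ....
After op 2 (move_right): buffer="okor" (len 4), cursors c1@1 c2@1 c3@1, authorship ....
After op 3 (move_right): buffer="okor" (len 4), cursors c1@2 c2@2 c3@2, authorship ....
After op 4 (delete): buffer="or" (len 2), cursors c1@0 c2@0 c3@0, authorship ..

Answer: 0 0 0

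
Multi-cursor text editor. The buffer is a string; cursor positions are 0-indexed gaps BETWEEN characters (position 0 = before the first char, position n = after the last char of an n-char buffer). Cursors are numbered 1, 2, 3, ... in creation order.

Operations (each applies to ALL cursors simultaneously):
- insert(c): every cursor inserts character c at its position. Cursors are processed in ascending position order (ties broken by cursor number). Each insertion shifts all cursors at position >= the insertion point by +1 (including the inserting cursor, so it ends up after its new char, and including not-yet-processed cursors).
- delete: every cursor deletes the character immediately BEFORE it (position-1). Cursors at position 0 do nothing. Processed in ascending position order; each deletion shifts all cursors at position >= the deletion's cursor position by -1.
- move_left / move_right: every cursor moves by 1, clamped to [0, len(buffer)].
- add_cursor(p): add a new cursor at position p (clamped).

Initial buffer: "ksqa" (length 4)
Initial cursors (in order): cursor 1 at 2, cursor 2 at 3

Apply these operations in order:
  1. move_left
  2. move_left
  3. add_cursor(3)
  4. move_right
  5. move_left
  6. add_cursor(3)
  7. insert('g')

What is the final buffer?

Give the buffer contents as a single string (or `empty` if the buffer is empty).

Answer: gkgsqgga

Derivation:
After op 1 (move_left): buffer="ksqa" (len 4), cursors c1@1 c2@2, authorship ....
After op 2 (move_left): buffer="ksqa" (len 4), cursors c1@0 c2@1, authorship ....
After op 3 (add_cursor(3)): buffer="ksqa" (len 4), cursors c1@0 c2@1 c3@3, authorship ....
After op 4 (move_right): buffer="ksqa" (len 4), cursors c1@1 c2@2 c3@4, authorship ....
After op 5 (move_left): buffer="ksqa" (len 4), cursors c1@0 c2@1 c3@3, authorship ....
After op 6 (add_cursor(3)): buffer="ksqa" (len 4), cursors c1@0 c2@1 c3@3 c4@3, authorship ....
After op 7 (insert('g')): buffer="gkgsqgga" (len 8), cursors c1@1 c2@3 c3@7 c4@7, authorship 1.2..34.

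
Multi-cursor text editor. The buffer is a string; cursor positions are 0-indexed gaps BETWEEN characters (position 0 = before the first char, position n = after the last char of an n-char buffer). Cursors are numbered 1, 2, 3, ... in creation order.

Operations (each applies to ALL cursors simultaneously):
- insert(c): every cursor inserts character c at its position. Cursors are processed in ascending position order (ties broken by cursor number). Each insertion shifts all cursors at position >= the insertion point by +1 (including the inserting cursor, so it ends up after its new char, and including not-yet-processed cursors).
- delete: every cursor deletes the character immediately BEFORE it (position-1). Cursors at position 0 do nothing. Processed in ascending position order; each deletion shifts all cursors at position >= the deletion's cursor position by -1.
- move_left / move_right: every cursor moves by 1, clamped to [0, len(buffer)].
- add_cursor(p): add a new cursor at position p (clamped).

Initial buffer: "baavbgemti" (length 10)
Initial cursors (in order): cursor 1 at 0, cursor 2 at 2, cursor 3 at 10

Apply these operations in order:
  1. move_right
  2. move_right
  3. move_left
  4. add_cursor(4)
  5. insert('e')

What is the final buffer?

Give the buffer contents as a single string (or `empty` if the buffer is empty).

After op 1 (move_right): buffer="baavbgemti" (len 10), cursors c1@1 c2@3 c3@10, authorship ..........
After op 2 (move_right): buffer="baavbgemti" (len 10), cursors c1@2 c2@4 c3@10, authorship ..........
After op 3 (move_left): buffer="baavbgemti" (len 10), cursors c1@1 c2@3 c3@9, authorship ..........
After op 4 (add_cursor(4)): buffer="baavbgemti" (len 10), cursors c1@1 c2@3 c4@4 c3@9, authorship ..........
After op 5 (insert('e')): buffer="beaaevebgemtei" (len 14), cursors c1@2 c2@5 c4@7 c3@13, authorship .1..2.4.....3.

Answer: beaaevebgemtei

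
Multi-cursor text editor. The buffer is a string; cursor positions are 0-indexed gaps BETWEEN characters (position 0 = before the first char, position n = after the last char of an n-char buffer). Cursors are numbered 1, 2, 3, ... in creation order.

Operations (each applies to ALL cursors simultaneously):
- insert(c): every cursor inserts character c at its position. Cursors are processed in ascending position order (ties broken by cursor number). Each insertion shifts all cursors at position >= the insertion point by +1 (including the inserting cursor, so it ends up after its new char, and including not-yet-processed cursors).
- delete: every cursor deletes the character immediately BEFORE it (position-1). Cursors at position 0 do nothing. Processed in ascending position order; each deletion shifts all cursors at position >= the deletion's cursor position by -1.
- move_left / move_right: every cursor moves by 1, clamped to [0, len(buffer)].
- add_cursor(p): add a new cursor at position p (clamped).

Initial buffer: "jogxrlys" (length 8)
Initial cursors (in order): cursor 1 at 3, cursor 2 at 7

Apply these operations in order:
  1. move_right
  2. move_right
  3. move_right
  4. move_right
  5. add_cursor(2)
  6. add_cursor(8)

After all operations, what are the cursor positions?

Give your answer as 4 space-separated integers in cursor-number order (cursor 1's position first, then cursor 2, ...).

Answer: 7 8 2 8

Derivation:
After op 1 (move_right): buffer="jogxrlys" (len 8), cursors c1@4 c2@8, authorship ........
After op 2 (move_right): buffer="jogxrlys" (len 8), cursors c1@5 c2@8, authorship ........
After op 3 (move_right): buffer="jogxrlys" (len 8), cursors c1@6 c2@8, authorship ........
After op 4 (move_right): buffer="jogxrlys" (len 8), cursors c1@7 c2@8, authorship ........
After op 5 (add_cursor(2)): buffer="jogxrlys" (len 8), cursors c3@2 c1@7 c2@8, authorship ........
After op 6 (add_cursor(8)): buffer="jogxrlys" (len 8), cursors c3@2 c1@7 c2@8 c4@8, authorship ........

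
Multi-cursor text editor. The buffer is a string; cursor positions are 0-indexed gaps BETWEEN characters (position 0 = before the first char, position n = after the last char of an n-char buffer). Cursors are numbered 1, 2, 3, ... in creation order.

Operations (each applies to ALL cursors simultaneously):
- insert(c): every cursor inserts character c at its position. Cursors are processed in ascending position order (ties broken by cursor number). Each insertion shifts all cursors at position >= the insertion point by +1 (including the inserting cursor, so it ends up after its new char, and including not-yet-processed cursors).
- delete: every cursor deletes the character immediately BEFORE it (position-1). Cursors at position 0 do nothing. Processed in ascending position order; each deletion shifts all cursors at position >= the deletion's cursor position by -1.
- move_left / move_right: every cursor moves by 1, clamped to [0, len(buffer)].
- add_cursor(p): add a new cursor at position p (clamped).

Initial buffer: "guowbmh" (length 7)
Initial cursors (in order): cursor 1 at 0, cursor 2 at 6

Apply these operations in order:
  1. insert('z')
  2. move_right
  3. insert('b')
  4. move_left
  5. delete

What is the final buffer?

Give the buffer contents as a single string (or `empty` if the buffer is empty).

Answer: zbuowbmzb

Derivation:
After op 1 (insert('z')): buffer="zguowbmzh" (len 9), cursors c1@1 c2@8, authorship 1......2.
After op 2 (move_right): buffer="zguowbmzh" (len 9), cursors c1@2 c2@9, authorship 1......2.
After op 3 (insert('b')): buffer="zgbuowbmzhb" (len 11), cursors c1@3 c2@11, authorship 1.1.....2.2
After op 4 (move_left): buffer="zgbuowbmzhb" (len 11), cursors c1@2 c2@10, authorship 1.1.....2.2
After op 5 (delete): buffer="zbuowbmzb" (len 9), cursors c1@1 c2@8, authorship 11.....22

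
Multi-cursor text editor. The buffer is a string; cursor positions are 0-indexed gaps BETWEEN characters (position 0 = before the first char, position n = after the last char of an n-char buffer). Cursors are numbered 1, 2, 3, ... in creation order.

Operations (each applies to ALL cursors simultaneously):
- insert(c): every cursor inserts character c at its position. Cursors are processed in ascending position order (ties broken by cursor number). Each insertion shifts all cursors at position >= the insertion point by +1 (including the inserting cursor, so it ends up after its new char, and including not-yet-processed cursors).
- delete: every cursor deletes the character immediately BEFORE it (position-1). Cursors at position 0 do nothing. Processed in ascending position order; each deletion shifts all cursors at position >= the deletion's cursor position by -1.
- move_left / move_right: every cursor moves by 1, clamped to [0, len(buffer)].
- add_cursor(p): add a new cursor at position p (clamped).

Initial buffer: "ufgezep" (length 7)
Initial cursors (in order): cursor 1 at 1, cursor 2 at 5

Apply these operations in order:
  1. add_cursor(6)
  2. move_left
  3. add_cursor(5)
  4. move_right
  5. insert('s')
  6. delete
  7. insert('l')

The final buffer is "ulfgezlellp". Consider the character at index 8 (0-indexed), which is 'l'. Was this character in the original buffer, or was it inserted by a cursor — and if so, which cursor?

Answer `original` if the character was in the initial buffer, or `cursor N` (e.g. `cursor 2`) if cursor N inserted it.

After op 1 (add_cursor(6)): buffer="ufgezep" (len 7), cursors c1@1 c2@5 c3@6, authorship .......
After op 2 (move_left): buffer="ufgezep" (len 7), cursors c1@0 c2@4 c3@5, authorship .......
After op 3 (add_cursor(5)): buffer="ufgezep" (len 7), cursors c1@0 c2@4 c3@5 c4@5, authorship .......
After op 4 (move_right): buffer="ufgezep" (len 7), cursors c1@1 c2@5 c3@6 c4@6, authorship .......
After op 5 (insert('s')): buffer="usfgezsessp" (len 11), cursors c1@2 c2@7 c3@10 c4@10, authorship .1....2.34.
After op 6 (delete): buffer="ufgezep" (len 7), cursors c1@1 c2@5 c3@6 c4@6, authorship .......
After op 7 (insert('l')): buffer="ulfgezlellp" (len 11), cursors c1@2 c2@7 c3@10 c4@10, authorship .1....2.34.
Authorship (.=original, N=cursor N): . 1 . . . . 2 . 3 4 .
Index 8: author = 3

Answer: cursor 3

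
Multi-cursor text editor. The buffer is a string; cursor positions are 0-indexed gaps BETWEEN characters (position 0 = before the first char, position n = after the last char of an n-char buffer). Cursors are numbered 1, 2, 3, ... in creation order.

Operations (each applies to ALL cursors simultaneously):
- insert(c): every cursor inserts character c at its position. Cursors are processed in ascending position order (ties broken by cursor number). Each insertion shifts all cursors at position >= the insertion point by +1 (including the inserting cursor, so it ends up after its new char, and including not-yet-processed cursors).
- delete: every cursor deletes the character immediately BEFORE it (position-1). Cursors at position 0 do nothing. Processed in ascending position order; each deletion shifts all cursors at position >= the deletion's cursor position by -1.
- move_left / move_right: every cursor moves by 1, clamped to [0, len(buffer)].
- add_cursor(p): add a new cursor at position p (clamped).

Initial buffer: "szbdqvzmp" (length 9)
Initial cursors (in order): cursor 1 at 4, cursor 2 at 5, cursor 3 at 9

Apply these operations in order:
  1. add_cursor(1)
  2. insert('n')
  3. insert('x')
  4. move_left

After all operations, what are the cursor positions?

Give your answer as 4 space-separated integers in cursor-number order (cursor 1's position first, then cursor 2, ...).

Answer: 7 10 16 2

Derivation:
After op 1 (add_cursor(1)): buffer="szbdqvzmp" (len 9), cursors c4@1 c1@4 c2@5 c3@9, authorship .........
After op 2 (insert('n')): buffer="snzbdnqnvzmpn" (len 13), cursors c4@2 c1@6 c2@8 c3@13, authorship .4...1.2....3
After op 3 (insert('x')): buffer="snxzbdnxqnxvzmpnx" (len 17), cursors c4@3 c1@8 c2@11 c3@17, authorship .44...11.22....33
After op 4 (move_left): buffer="snxzbdnxqnxvzmpnx" (len 17), cursors c4@2 c1@7 c2@10 c3@16, authorship .44...11.22....33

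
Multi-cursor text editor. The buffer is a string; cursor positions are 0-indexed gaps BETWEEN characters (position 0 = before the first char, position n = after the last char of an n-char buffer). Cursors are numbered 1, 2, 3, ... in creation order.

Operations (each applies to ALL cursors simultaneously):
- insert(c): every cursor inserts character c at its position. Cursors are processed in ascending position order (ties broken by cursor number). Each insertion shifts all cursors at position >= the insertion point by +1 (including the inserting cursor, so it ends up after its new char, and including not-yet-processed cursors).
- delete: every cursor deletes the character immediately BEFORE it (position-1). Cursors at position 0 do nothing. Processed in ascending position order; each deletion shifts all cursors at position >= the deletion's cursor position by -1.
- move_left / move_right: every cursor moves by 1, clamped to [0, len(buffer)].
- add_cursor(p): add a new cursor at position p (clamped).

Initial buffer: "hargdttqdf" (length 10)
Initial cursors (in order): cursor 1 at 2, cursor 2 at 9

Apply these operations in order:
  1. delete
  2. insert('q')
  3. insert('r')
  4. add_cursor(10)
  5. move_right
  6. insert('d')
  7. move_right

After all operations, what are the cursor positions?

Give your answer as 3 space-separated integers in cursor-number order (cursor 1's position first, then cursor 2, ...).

After op 1 (delete): buffer="hrgdttqf" (len 8), cursors c1@1 c2@7, authorship ........
After op 2 (insert('q')): buffer="hqrgdttqqf" (len 10), cursors c1@2 c2@9, authorship .1......2.
After op 3 (insert('r')): buffer="hqrrgdttqqrf" (len 12), cursors c1@3 c2@11, authorship .11......22.
After op 4 (add_cursor(10)): buffer="hqrrgdttqqrf" (len 12), cursors c1@3 c3@10 c2@11, authorship .11......22.
After op 5 (move_right): buffer="hqrrgdttqqrf" (len 12), cursors c1@4 c3@11 c2@12, authorship .11......22.
After op 6 (insert('d')): buffer="hqrrdgdttqqrdfd" (len 15), cursors c1@5 c3@13 c2@15, authorship .11.1.....223.2
After op 7 (move_right): buffer="hqrrdgdttqqrdfd" (len 15), cursors c1@6 c3@14 c2@15, authorship .11.1.....223.2

Answer: 6 15 14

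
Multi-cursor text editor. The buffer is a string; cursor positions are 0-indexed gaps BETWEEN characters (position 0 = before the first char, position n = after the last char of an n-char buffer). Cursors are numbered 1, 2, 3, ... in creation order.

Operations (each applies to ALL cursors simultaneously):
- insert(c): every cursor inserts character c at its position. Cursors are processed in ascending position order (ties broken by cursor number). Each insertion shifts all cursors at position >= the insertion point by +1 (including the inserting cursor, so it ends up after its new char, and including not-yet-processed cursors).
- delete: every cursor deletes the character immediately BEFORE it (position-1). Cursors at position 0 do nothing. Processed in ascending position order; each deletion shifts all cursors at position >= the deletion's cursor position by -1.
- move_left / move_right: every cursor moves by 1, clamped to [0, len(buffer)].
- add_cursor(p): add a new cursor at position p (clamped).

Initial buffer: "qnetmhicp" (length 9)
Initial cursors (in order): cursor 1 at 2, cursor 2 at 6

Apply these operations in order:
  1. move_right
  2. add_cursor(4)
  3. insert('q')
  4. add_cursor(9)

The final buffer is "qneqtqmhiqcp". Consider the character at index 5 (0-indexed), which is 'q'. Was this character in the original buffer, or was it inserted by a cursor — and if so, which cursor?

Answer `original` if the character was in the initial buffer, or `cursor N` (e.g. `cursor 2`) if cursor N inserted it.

Answer: cursor 3

Derivation:
After op 1 (move_right): buffer="qnetmhicp" (len 9), cursors c1@3 c2@7, authorship .........
After op 2 (add_cursor(4)): buffer="qnetmhicp" (len 9), cursors c1@3 c3@4 c2@7, authorship .........
After op 3 (insert('q')): buffer="qneqtqmhiqcp" (len 12), cursors c1@4 c3@6 c2@10, authorship ...1.3...2..
After op 4 (add_cursor(9)): buffer="qneqtqmhiqcp" (len 12), cursors c1@4 c3@6 c4@9 c2@10, authorship ...1.3...2..
Authorship (.=original, N=cursor N): . . . 1 . 3 . . . 2 . .
Index 5: author = 3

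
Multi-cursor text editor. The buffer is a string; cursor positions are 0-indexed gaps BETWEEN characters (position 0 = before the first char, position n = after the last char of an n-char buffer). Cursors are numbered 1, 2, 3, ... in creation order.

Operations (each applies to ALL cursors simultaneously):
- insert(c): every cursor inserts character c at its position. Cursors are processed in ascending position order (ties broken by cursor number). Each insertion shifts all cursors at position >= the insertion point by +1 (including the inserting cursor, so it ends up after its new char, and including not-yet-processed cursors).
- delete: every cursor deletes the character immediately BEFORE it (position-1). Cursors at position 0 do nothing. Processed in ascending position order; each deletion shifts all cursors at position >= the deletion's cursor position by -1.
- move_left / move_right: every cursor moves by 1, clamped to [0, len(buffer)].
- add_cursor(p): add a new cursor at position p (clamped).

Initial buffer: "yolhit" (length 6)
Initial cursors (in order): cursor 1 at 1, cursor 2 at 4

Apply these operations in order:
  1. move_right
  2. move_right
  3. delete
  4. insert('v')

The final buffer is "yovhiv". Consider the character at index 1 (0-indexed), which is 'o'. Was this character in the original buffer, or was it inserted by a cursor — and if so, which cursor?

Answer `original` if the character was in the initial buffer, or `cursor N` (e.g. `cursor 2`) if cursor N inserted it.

Answer: original

Derivation:
After op 1 (move_right): buffer="yolhit" (len 6), cursors c1@2 c2@5, authorship ......
After op 2 (move_right): buffer="yolhit" (len 6), cursors c1@3 c2@6, authorship ......
After op 3 (delete): buffer="yohi" (len 4), cursors c1@2 c2@4, authorship ....
After op 4 (insert('v')): buffer="yovhiv" (len 6), cursors c1@3 c2@6, authorship ..1..2
Authorship (.=original, N=cursor N): . . 1 . . 2
Index 1: author = original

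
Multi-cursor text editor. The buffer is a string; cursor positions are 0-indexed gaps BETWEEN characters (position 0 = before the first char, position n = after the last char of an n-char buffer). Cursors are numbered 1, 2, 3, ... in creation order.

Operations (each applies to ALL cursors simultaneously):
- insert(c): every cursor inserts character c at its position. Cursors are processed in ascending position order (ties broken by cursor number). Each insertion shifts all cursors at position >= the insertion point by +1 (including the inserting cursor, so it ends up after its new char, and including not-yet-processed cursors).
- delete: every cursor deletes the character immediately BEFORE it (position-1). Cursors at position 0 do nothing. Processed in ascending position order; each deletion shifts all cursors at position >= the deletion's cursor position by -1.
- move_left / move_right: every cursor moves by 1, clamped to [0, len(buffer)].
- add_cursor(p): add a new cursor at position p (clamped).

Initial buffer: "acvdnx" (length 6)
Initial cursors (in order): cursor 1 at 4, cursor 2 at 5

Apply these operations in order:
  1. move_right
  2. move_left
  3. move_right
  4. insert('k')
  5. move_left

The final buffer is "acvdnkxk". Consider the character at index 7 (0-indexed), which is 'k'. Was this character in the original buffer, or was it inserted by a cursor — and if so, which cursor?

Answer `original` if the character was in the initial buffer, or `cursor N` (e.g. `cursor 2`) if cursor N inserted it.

After op 1 (move_right): buffer="acvdnx" (len 6), cursors c1@5 c2@6, authorship ......
After op 2 (move_left): buffer="acvdnx" (len 6), cursors c1@4 c2@5, authorship ......
After op 3 (move_right): buffer="acvdnx" (len 6), cursors c1@5 c2@6, authorship ......
After op 4 (insert('k')): buffer="acvdnkxk" (len 8), cursors c1@6 c2@8, authorship .....1.2
After op 5 (move_left): buffer="acvdnkxk" (len 8), cursors c1@5 c2@7, authorship .....1.2
Authorship (.=original, N=cursor N): . . . . . 1 . 2
Index 7: author = 2

Answer: cursor 2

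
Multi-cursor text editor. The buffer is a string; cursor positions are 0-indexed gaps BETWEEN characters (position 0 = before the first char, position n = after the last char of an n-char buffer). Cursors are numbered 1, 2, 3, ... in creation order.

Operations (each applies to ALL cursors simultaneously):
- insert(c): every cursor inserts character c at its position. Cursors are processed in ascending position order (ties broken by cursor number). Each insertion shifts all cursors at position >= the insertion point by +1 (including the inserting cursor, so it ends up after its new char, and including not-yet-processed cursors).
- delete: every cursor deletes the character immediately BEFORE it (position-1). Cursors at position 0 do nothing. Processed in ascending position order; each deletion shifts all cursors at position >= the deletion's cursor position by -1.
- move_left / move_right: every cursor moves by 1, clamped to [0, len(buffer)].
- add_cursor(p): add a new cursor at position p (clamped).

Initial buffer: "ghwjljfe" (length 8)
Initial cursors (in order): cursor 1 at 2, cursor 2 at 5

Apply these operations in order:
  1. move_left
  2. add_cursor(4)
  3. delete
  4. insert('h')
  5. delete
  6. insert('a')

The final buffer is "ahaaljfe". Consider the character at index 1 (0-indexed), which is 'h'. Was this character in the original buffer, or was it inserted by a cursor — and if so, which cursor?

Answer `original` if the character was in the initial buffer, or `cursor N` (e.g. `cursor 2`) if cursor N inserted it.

Answer: original

Derivation:
After op 1 (move_left): buffer="ghwjljfe" (len 8), cursors c1@1 c2@4, authorship ........
After op 2 (add_cursor(4)): buffer="ghwjljfe" (len 8), cursors c1@1 c2@4 c3@4, authorship ........
After op 3 (delete): buffer="hljfe" (len 5), cursors c1@0 c2@1 c3@1, authorship .....
After op 4 (insert('h')): buffer="hhhhljfe" (len 8), cursors c1@1 c2@4 c3@4, authorship 1.23....
After op 5 (delete): buffer="hljfe" (len 5), cursors c1@0 c2@1 c3@1, authorship .....
After op 6 (insert('a')): buffer="ahaaljfe" (len 8), cursors c1@1 c2@4 c3@4, authorship 1.23....
Authorship (.=original, N=cursor N): 1 . 2 3 . . . .
Index 1: author = original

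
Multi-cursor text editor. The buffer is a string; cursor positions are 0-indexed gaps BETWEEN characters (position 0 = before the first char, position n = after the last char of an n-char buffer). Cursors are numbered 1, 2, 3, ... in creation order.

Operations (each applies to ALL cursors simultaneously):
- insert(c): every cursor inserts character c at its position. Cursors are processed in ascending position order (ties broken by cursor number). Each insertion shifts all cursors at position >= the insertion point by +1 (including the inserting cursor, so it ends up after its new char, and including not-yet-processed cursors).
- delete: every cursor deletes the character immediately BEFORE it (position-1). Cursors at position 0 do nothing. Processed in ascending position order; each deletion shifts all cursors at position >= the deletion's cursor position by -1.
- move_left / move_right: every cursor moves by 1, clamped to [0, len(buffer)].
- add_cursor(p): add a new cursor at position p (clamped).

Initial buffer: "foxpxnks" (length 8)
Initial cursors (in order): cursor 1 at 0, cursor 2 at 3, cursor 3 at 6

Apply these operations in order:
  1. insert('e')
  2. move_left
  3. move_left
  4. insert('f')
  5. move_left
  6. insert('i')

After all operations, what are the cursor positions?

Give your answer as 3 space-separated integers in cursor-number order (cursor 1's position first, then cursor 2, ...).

After op 1 (insert('e')): buffer="efoxepxneks" (len 11), cursors c1@1 c2@5 c3@9, authorship 1...2...3..
After op 2 (move_left): buffer="efoxepxneks" (len 11), cursors c1@0 c2@4 c3@8, authorship 1...2...3..
After op 3 (move_left): buffer="efoxepxneks" (len 11), cursors c1@0 c2@3 c3@7, authorship 1...2...3..
After op 4 (insert('f')): buffer="fefofxepxfneks" (len 14), cursors c1@1 c2@5 c3@10, authorship 11..2.2..3.3..
After op 5 (move_left): buffer="fefofxepxfneks" (len 14), cursors c1@0 c2@4 c3@9, authorship 11..2.2..3.3..
After op 6 (insert('i')): buffer="ifefoifxepxifneks" (len 17), cursors c1@1 c2@6 c3@12, authorship 111..22.2..33.3..

Answer: 1 6 12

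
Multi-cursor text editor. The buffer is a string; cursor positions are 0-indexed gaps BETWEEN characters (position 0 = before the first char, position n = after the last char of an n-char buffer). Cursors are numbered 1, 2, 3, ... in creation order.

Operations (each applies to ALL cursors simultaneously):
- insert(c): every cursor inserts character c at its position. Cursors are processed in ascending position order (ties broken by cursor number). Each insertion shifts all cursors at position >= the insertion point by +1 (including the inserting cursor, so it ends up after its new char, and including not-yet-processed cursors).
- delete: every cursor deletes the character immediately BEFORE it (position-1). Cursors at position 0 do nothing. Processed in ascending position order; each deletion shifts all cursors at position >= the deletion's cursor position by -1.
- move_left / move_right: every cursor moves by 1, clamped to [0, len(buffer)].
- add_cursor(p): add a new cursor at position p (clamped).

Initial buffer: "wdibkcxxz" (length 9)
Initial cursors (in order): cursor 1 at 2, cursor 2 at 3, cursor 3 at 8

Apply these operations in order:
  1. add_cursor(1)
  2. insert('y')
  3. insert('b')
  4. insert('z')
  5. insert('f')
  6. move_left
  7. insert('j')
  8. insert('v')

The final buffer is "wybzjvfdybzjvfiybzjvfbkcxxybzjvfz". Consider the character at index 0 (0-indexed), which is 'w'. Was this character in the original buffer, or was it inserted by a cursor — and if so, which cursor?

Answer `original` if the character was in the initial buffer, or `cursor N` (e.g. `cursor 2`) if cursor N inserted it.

Answer: original

Derivation:
After op 1 (add_cursor(1)): buffer="wdibkcxxz" (len 9), cursors c4@1 c1@2 c2@3 c3@8, authorship .........
After op 2 (insert('y')): buffer="wydyiybkcxxyz" (len 13), cursors c4@2 c1@4 c2@6 c3@12, authorship .4.1.2.....3.
After op 3 (insert('b')): buffer="wybdybiybbkcxxybz" (len 17), cursors c4@3 c1@6 c2@9 c3@16, authorship .44.11.22.....33.
After op 4 (insert('z')): buffer="wybzdybziybzbkcxxybzz" (len 21), cursors c4@4 c1@8 c2@12 c3@20, authorship .444.111.222.....333.
After op 5 (insert('f')): buffer="wybzfdybzfiybzfbkcxxybzfz" (len 25), cursors c4@5 c1@10 c2@15 c3@24, authorship .4444.1111.2222.....3333.
After op 6 (move_left): buffer="wybzfdybzfiybzfbkcxxybzfz" (len 25), cursors c4@4 c1@9 c2@14 c3@23, authorship .4444.1111.2222.....3333.
After op 7 (insert('j')): buffer="wybzjfdybzjfiybzjfbkcxxybzjfz" (len 29), cursors c4@5 c1@11 c2@17 c3@27, authorship .44444.11111.22222.....33333.
After op 8 (insert('v')): buffer="wybzjvfdybzjvfiybzjvfbkcxxybzjvfz" (len 33), cursors c4@6 c1@13 c2@20 c3@31, authorship .444444.111111.222222.....333333.
Authorship (.=original, N=cursor N): . 4 4 4 4 4 4 . 1 1 1 1 1 1 . 2 2 2 2 2 2 . . . . . 3 3 3 3 3 3 .
Index 0: author = original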